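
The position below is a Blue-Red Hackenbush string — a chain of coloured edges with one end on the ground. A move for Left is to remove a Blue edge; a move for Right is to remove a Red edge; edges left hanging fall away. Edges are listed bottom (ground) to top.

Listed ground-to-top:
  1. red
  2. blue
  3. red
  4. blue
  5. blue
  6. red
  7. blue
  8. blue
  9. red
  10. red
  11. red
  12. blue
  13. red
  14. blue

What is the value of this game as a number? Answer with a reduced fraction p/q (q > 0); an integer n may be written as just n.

-4725/8192

1 of 14 · r · max L −∞ · min R 0 => -1
2 of 14 · rb · max L -1 · min R 0 => -1/2
3 of 14 · rbr · max L -1 · min R -1/2 => -3/4
4 of 14 · rbrb · max L -3/4 · min R -1/2 => -5/8
5 of 14 · rbrbb · max L -5/8 · min R -1/2 => -9/16
6 of 14 · rbrbbr · max L -5/8 · min R -9/16 => -19/32
7 of 14 · rbrbbrb · max L -19/32 · min R -9/16 => -37/64
8 of 14 · rbrbbrbb · max L -37/64 · min R -9/16 => -73/128
9 of 14 · rbrbbrbbr · max L -37/64 · min R -73/128 => -147/256
10 of 14 · rbrbbrbbrr · max L -37/64 · min R -147/256 => -295/512
11 of 14 · rbrbbrbbrrr · max L -37/64 · min R -295/512 => -591/1024
12 of 14 · rbrbbrbbrrrb · max L -591/1024 · min R -295/512 => -1181/2048
13 of 14 · rbrbbrbbrrrbr · max L -591/1024 · min R -1181/2048 => -2363/4096
14 of 14 · rbrbbrbbrrrbrb · max L -2363/4096 · min R -1181/2048 => -4725/8192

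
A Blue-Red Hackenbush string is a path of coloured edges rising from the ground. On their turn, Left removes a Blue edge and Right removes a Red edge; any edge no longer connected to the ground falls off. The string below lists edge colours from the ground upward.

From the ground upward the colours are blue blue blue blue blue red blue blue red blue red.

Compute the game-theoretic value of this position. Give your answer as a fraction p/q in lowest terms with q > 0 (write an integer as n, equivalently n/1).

309/64

Build G(s[:k]) for k = 1..11, string s = blue blue blue blue blue red blue blue red blue red.
edge 1 of 11 (blue): { 0 | · } = 1
edge 2 of 11 (blue): { 0, 1 | · } = 2
edge 3 of 11 (blue): { 0, 1, 2 | · } = 3
edge 4 of 11 (blue): { 0, 1, 2, 3 | · } = 4
edge 5 of 11 (blue): { 0, 1, 2, 3, 4 | · } = 5
edge 6 of 11 (red): { 0, 1, 2, 3, 4 | 5 } = 9/2
edge 7 of 11 (blue): { 0, 1, 2, 3, 4, 9/2 | 5 } = 19/4
edge 8 of 11 (blue): { 0, 1, 2, 3, 4, 9/2, 19/4 | 5 } = 39/8
edge 9 of 11 (red): { 0, 1, 2, 3, 4, 9/2, 19/4 | 39/8, 5 } = 77/16
edge 10 of 11 (blue): { 0, 1, 2, 3, 4, 9/2, 19/4, 77/16 | 39/8, 5 } = 155/32
edge 11 of 11 (red): { 0, 1, 2, 3, 4, 9/2, 19/4, 77/16 | 155/32, 39/8, 5 } = 309/64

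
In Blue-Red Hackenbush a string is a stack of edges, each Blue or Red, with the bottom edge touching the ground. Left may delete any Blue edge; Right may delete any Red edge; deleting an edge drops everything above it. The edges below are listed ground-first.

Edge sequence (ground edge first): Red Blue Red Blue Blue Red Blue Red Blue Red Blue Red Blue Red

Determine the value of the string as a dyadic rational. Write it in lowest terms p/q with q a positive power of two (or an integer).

R: Left { ∅ }, Right { 0 } => simplest -1
RB: Left { -1 }, Right { 0 } => simplest -1/2
RBR: Left { -1 }, Right { -1/2,0 } => simplest -3/4
RBRB: Left { -1,-3/4 }, Right { -1/2,0 } => simplest -5/8
RBRBB: Left { -1,-3/4,-5/8 }, Right { -1/2,0 } => simplest -9/16
RBRBBR: Left { -1,-3/4,-5/8 }, Right { -9/16,-1/2,0 } => simplest -19/32
RBRBBRB: Left { -1,-3/4,-5/8,-19/32 }, Right { -9/16,-1/2,0 } => simplest -37/64
RBRBBRBR: Left { -1,-3/4,-5/8,-19/32 }, Right { -37/64,-9/16,-1/2,0 } => simplest -75/128
RBRBBRBRB: Left { -1,-3/4,-5/8,-19/32,-75/128 }, Right { -37/64,-9/16,-1/2,0 } => simplest -149/256
RBRBBRBRBR: Left { -1,-3/4,-5/8,-19/32,-75/128 }, Right { -149/256,-37/64,-9/16,-1/2,0 } => simplest -299/512
RBRBBRBRBRB: Left { -1,-3/4,-5/8,-19/32,-75/128,-299/512 }, Right { -149/256,-37/64,-9/16,-1/2,0 } => simplest -597/1024
RBRBBRBRBRBR: Left { -1,-3/4,-5/8,-19/32,-75/128,-299/512 }, Right { -597/1024,-149/256,-37/64,-9/16,-1/2,0 } => simplest -1195/2048
RBRBBRBRBRBRB: Left { -1,-3/4,-5/8,-19/32,-75/128,-299/512,-1195/2048 }, Right { -597/1024,-149/256,-37/64,-9/16,-1/2,0 } => simplest -2389/4096
RBRBBRBRBRBRBR: Left { -1,-3/4,-5/8,-19/32,-75/128,-299/512,-1195/2048 }, Right { -2389/4096,-597/1024,-149/256,-37/64,-9/16,-1/2,0 } => simplest -4779/8192

-4779/8192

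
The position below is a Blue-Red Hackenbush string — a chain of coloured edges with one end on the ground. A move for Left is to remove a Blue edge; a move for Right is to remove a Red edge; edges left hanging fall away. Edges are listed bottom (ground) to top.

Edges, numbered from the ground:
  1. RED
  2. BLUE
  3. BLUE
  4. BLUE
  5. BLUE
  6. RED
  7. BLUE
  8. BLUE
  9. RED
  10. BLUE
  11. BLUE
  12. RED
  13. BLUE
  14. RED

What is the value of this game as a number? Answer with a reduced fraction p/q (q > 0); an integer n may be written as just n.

Build val(s[:k]) for k = 1..14, string s = RED BLUE BLUE BLUE BLUE RED BLUE BLUE RED BLUE BLUE RED BLUE RED.
edge 1 of 14 (RED): { none | 0 } = -1
edge 2 of 14 (BLUE): { -1 | 0 } = -1/2
edge 3 of 14 (BLUE): { -1,-1/2 | 0 } = -1/4
edge 4 of 14 (BLUE): { -1,-1/2,-1/4 | 0 } = -1/8
edge 5 of 14 (BLUE): { -1,-1/2,-1/4,-1/8 | 0 } = -1/16
edge 6 of 14 (RED): { -1,-1/2,-1/4,-1/8 | -1/16,0 } = -3/32
edge 7 of 14 (BLUE): { -1,-1/2,-1/4,-1/8,-3/32 | -1/16,0 } = -5/64
edge 8 of 14 (BLUE): { -1,-1/2,-1/4,-1/8,-3/32,-5/64 | -1/16,0 } = -9/128
edge 9 of 14 (RED): { -1,-1/2,-1/4,-1/8,-3/32,-5/64 | -9/128,-1/16,0 } = -19/256
edge 10 of 14 (BLUE): { -1,-1/2,-1/4,-1/8,-3/32,-5/64,-19/256 | -9/128,-1/16,0 } = -37/512
edge 11 of 14 (BLUE): { -1,-1/2,-1/4,-1/8,-3/32,-5/64,-19/256,-37/512 | -9/128,-1/16,0 } = -73/1024
edge 12 of 14 (RED): { -1,-1/2,-1/4,-1/8,-3/32,-5/64,-19/256,-37/512 | -73/1024,-9/128,-1/16,0 } = -147/2048
edge 13 of 14 (BLUE): { -1,-1/2,-1/4,-1/8,-3/32,-5/64,-19/256,-37/512,-147/2048 | -73/1024,-9/128,-1/16,0 } = -293/4096
edge 14 of 14 (RED): { -1,-1/2,-1/4,-1/8,-3/32,-5/64,-19/256,-37/512,-147/2048 | -293/4096,-73/1024,-9/128,-1/16,0 } = -587/8192

-587/8192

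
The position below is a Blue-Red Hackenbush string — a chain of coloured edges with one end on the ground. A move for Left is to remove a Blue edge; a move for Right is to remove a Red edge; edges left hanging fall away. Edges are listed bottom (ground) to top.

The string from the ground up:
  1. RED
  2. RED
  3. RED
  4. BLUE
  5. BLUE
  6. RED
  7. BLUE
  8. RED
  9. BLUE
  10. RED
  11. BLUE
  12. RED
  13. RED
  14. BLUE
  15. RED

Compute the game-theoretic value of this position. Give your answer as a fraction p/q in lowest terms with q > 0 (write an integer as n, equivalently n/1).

1 of 15 · R · max L −∞ · min R 0 => -1
2 of 15 · RR · max L −∞ · min R -1 => -2
3 of 15 · RRR · max L −∞ · min R -2 => -3
4 of 15 · RRRB · max L -3 · min R -2 => -5/2
5 of 15 · RRRBB · max L -5/2 · min R -2 => -9/4
6 of 15 · RRRBBR · max L -5/2 · min R -9/4 => -19/8
7 of 15 · RRRBBRB · max L -19/8 · min R -9/4 => -37/16
8 of 15 · RRRBBRBR · max L -19/8 · min R -37/16 => -75/32
9 of 15 · RRRBBRBRB · max L -75/32 · min R -37/16 => -149/64
10 of 15 · RRRBBRBRBR · max L -75/32 · min R -149/64 => -299/128
11 of 15 · RRRBBRBRBRB · max L -299/128 · min R -149/64 => -597/256
12 of 15 · RRRBBRBRBRBR · max L -299/128 · min R -597/256 => -1195/512
13 of 15 · RRRBBRBRBRBRR · max L -299/128 · min R -1195/512 => -2391/1024
14 of 15 · RRRBBRBRBRBRRB · max L -2391/1024 · min R -1195/512 => -4781/2048
15 of 15 · RRRBBRBRBRBRRBR · max L -2391/1024 · min R -4781/2048 => -9563/4096

-9563/4096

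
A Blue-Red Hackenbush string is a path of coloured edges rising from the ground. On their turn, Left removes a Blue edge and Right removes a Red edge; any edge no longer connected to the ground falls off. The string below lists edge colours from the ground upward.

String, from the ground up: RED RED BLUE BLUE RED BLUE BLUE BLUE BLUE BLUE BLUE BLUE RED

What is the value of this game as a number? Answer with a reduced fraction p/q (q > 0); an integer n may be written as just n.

-2563/2048

Build g(s[:k]) for k = 1..13, string s = RED RED BLUE BLUE RED BLUE BLUE BLUE BLUE BLUE BLUE BLUE RED.
R: Left { · }, Right { 0 } gives simplest -1
RR: Left { · }, Right { -1, 0 } gives simplest -2
RRB: Left { -2 }, Right { -1, 0 } gives simplest -3/2
RRBB: Left { -2, -3/2 }, Right { -1, 0 } gives simplest -5/4
RRBBR: Left { -2, -3/2 }, Right { -5/4, -1, 0 } gives simplest -11/8
RRBBRB: Left { -2, -3/2, -11/8 }, Right { -5/4, -1, 0 } gives simplest -21/16
RRBBRBB: Left { -2, -3/2, -11/8, -21/16 }, Right { -5/4, -1, 0 } gives simplest -41/32
RRBBRBBB: Left { -2, -3/2, -11/8, -21/16, -41/32 }, Right { -5/4, -1, 0 } gives simplest -81/64
RRBBRBBBB: Left { -2, -3/2, -11/8, -21/16, -41/32, -81/64 }, Right { -5/4, -1, 0 } gives simplest -161/128
RRBBRBBBBB: Left { -2, -3/2, -11/8, -21/16, -41/32, -81/64, -161/128 }, Right { -5/4, -1, 0 } gives simplest -321/256
RRBBRBBBBBB: Left { -2, -3/2, -11/8, -21/16, -41/32, -81/64, -161/128, -321/256 }, Right { -5/4, -1, 0 } gives simplest -641/512
RRBBRBBBBBBB: Left { -2, -3/2, -11/8, -21/16, -41/32, -81/64, -161/128, -321/256, -641/512 }, Right { -5/4, -1, 0 } gives simplest -1281/1024
RRBBRBBBBBBBR: Left { -2, -3/2, -11/8, -21/16, -41/32, -81/64, -161/128, -321/256, -641/512 }, Right { -1281/1024, -5/4, -1, 0 } gives simplest -2563/2048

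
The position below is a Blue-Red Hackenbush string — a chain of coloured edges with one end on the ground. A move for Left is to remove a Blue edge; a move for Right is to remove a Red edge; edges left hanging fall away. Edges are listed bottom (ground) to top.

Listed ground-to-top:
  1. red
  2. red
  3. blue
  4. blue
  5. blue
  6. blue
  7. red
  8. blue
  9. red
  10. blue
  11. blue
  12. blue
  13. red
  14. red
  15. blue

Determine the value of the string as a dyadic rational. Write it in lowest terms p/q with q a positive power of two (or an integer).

-8845/8192

Recurse on prefixes of the 15-edge string red red blue blue blue blue red blue red blue blue blue red red blue:
G(r) = { — | 0 } -> -1
G(rr) = { — | -1, 0 } -> -2
G(rrb) = { -2 | -1, 0 } -> -3/2
G(rrbb) = { -2, -3/2 | -1, 0 } -> -5/4
G(rrbbb) = { -2, -3/2, -5/4 | -1, 0 } -> -9/8
G(rrbbbb) = { -2, -3/2, -5/4, -9/8 | -1, 0 } -> -17/16
G(rrbbbbr) = { -2, -3/2, -5/4, -9/8 | -17/16, -1, 0 } -> -35/32
G(rrbbbbrb) = { -2, -3/2, -5/4, -9/8, -35/32 | -17/16, -1, 0 } -> -69/64
G(rrbbbbrbr) = { -2, -3/2, -5/4, -9/8, -35/32 | -69/64, -17/16, -1, 0 } -> -139/128
G(rrbbbbrbrb) = { -2, -3/2, -5/4, -9/8, -35/32, -139/128 | -69/64, -17/16, -1, 0 } -> -277/256
G(rrbbbbrbrbb) = { -2, -3/2, -5/4, -9/8, -35/32, -139/128, -277/256 | -69/64, -17/16, -1, 0 } -> -553/512
G(rrbbbbrbrbbb) = { -2, -3/2, -5/4, -9/8, -35/32, -139/128, -277/256, -553/512 | -69/64, -17/16, -1, 0 } -> -1105/1024
G(rrbbbbrbrbbbr) = { -2, -3/2, -5/4, -9/8, -35/32, -139/128, -277/256, -553/512 | -1105/1024, -69/64, -17/16, -1, 0 } -> -2211/2048
G(rrbbbbrbrbbbrr) = { -2, -3/2, -5/4, -9/8, -35/32, -139/128, -277/256, -553/512 | -2211/2048, -1105/1024, -69/64, -17/16, -1, 0 } -> -4423/4096
G(rrbbbbrbrbbbrrb) = { -2, -3/2, -5/4, -9/8, -35/32, -139/128, -277/256, -553/512, -4423/4096 | -2211/2048, -1105/1024, -69/64, -17/16, -1, 0 } -> -8845/8192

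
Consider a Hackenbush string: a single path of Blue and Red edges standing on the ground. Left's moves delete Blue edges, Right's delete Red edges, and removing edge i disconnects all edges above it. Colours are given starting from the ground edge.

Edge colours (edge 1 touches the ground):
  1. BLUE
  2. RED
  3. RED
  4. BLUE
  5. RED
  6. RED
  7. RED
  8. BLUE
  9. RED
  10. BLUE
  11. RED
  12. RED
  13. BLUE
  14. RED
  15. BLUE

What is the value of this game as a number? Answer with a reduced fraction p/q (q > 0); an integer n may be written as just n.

1 of 15 · B · max L 0 · min R +∞ = 1
2 of 15 · BR · max L 0 · min R 1 = 1/2
3 of 15 · BRR · max L 0 · min R 1/2 = 1/4
4 of 15 · BRRB · max L 1/4 · min R 1/2 = 3/8
5 of 15 · BRRBR · max L 1/4 · min R 3/8 = 5/16
6 of 15 · BRRBRR · max L 1/4 · min R 5/16 = 9/32
7 of 15 · BRRBRRR · max L 1/4 · min R 9/32 = 17/64
8 of 15 · BRRBRRRB · max L 17/64 · min R 9/32 = 35/128
9 of 15 · BRRBRRRBR · max L 17/64 · min R 35/128 = 69/256
10 of 15 · BRRBRRRBRB · max L 69/256 · min R 35/128 = 139/512
11 of 15 · BRRBRRRBRBR · max L 69/256 · min R 139/512 = 277/1024
12 of 15 · BRRBRRRBRBRR · max L 69/256 · min R 277/1024 = 553/2048
13 of 15 · BRRBRRRBRBRRB · max L 553/2048 · min R 277/1024 = 1107/4096
14 of 15 · BRRBRRRBRBRRBR · max L 553/2048 · min R 1107/4096 = 2213/8192
15 of 15 · BRRBRRRBRBRRBRB · max L 2213/8192 · min R 1107/4096 = 4427/16384

4427/16384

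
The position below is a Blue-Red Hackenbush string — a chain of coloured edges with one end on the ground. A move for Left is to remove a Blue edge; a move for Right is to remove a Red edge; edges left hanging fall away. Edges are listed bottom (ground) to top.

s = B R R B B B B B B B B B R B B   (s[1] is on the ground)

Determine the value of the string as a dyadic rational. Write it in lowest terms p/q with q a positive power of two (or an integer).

Recurse on prefixes of the 15-edge string B R R B B B B B B B B B R B B:
1 of 15 · B · max L 0 · min R +∞ so 1
2 of 15 · BR · max L 0 · min R 1 so 1/2
3 of 15 · BRR · max L 0 · min R 1/2 so 1/4
4 of 15 · BRRB · max L 1/4 · min R 1/2 so 3/8
5 of 15 · BRRBB · max L 3/8 · min R 1/2 so 7/16
6 of 15 · BRRBBB · max L 7/16 · min R 1/2 so 15/32
7 of 15 · BRRBBBB · max L 15/32 · min R 1/2 so 31/64
8 of 15 · BRRBBBBB · max L 31/64 · min R 1/2 so 63/128
9 of 15 · BRRBBBBBB · max L 63/128 · min R 1/2 so 127/256
10 of 15 · BRRBBBBBBB · max L 127/256 · min R 1/2 so 255/512
11 of 15 · BRRBBBBBBBB · max L 255/512 · min R 1/2 so 511/1024
12 of 15 · BRRBBBBBBBBB · max L 511/1024 · min R 1/2 so 1023/2048
13 of 15 · BRRBBBBBBBBBR · max L 511/1024 · min R 1023/2048 so 2045/4096
14 of 15 · BRRBBBBBBBBBRB · max L 2045/4096 · min R 1023/2048 so 4091/8192
15 of 15 · BRRBBBBBBBBBRBB · max L 4091/8192 · min R 1023/2048 so 8183/16384

8183/16384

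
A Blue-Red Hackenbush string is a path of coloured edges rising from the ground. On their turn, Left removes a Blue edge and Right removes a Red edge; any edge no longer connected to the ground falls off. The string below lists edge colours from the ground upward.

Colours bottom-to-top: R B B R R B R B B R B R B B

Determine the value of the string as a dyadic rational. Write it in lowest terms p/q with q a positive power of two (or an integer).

-3369/8192

Build val(s[:k]) for k = 1..14, string s = R B B R R B R B B R B R B B.
step 1: add R to get R; options L={ ∅ } R={ 0 } gives -1
step 2: add B to get RB; options L={ -1 } R={ 0 } gives -1/2
step 3: add B to get RBB; options L={ -1,-1/2 } R={ 0 } gives -1/4
step 4: add R to get RBBR; options L={ -1,-1/2 } R={ -1/4,0 } gives -3/8
step 5: add R to get RBBRR; options L={ -1,-1/2 } R={ -3/8,-1/4,0 } gives -7/16
step 6: add B to get RBBRRB; options L={ -1,-1/2,-7/16 } R={ -3/8,-1/4,0 } gives -13/32
step 7: add R to get RBBRRBR; options L={ -1,-1/2,-7/16 } R={ -13/32,-3/8,-1/4,0 } gives -27/64
step 8: add B to get RBBRRBRB; options L={ -1,-1/2,-7/16,-27/64 } R={ -13/32,-3/8,-1/4,0 } gives -53/128
step 9: add B to get RBBRRBRBB; options L={ -1,-1/2,-7/16,-27/64,-53/128 } R={ -13/32,-3/8,-1/4,0 } gives -105/256
step 10: add R to get RBBRRBRBBR; options L={ -1,-1/2,-7/16,-27/64,-53/128 } R={ -105/256,-13/32,-3/8,-1/4,0 } gives -211/512
step 11: add B to get RBBRRBRBBRB; options L={ -1,-1/2,-7/16,-27/64,-53/128,-211/512 } R={ -105/256,-13/32,-3/8,-1/4,0 } gives -421/1024
step 12: add R to get RBBRRBRBBRBR; options L={ -1,-1/2,-7/16,-27/64,-53/128,-211/512 } R={ -421/1024,-105/256,-13/32,-3/8,-1/4,0 } gives -843/2048
step 13: add B to get RBBRRBRBBRBRB; options L={ -1,-1/2,-7/16,-27/64,-53/128,-211/512,-843/2048 } R={ -421/1024,-105/256,-13/32,-3/8,-1/4,0 } gives -1685/4096
step 14: add B to get RBBRRBRBBRBRBB; options L={ -1,-1/2,-7/16,-27/64,-53/128,-211/512,-843/2048,-1685/4096 } R={ -421/1024,-105/256,-13/32,-3/8,-1/4,0 } gives -3369/8192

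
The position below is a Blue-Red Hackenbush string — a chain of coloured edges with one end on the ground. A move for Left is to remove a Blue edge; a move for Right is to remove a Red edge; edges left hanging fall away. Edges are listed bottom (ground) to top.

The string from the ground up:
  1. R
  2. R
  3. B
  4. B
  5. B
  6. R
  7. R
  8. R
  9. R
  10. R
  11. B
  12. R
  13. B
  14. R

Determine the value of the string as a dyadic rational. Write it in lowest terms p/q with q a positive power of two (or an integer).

-5099/4096

R: Left { (no moves) }, Right { 0 } gives simplest -1
RR: Left { (no moves) }, Right { -1, 0 } gives simplest -2
RRB: Left { -2 }, Right { -1, 0 } gives simplest -3/2
RRBB: Left { -2, -3/2 }, Right { -1, 0 } gives simplest -5/4
RRBBB: Left { -2, -3/2, -5/4 }, Right { -1, 0 } gives simplest -9/8
RRBBBR: Left { -2, -3/2, -5/4 }, Right { -9/8, -1, 0 } gives simplest -19/16
RRBBBRR: Left { -2, -3/2, -5/4 }, Right { -19/16, -9/8, -1, 0 } gives simplest -39/32
RRBBBRRR: Left { -2, -3/2, -5/4 }, Right { -39/32, -19/16, -9/8, -1, 0 } gives simplest -79/64
RRBBBRRRR: Left { -2, -3/2, -5/4 }, Right { -79/64, -39/32, -19/16, -9/8, -1, 0 } gives simplest -159/128
RRBBBRRRRR: Left { -2, -3/2, -5/4 }, Right { -159/128, -79/64, -39/32, -19/16, -9/8, -1, 0 } gives simplest -319/256
RRBBBRRRRRB: Left { -2, -3/2, -5/4, -319/256 }, Right { -159/128, -79/64, -39/32, -19/16, -9/8, -1, 0 } gives simplest -637/512
RRBBBRRRRRBR: Left { -2, -3/2, -5/4, -319/256 }, Right { -637/512, -159/128, -79/64, -39/32, -19/16, -9/8, -1, 0 } gives simplest -1275/1024
RRBBBRRRRRBRB: Left { -2, -3/2, -5/4, -319/256, -1275/1024 }, Right { -637/512, -159/128, -79/64, -39/32, -19/16, -9/8, -1, 0 } gives simplest -2549/2048
RRBBBRRRRRBRBR: Left { -2, -3/2, -5/4, -319/256, -1275/1024 }, Right { -2549/2048, -637/512, -159/128, -79/64, -39/32, -19/16, -9/8, -1, 0 } gives simplest -5099/4096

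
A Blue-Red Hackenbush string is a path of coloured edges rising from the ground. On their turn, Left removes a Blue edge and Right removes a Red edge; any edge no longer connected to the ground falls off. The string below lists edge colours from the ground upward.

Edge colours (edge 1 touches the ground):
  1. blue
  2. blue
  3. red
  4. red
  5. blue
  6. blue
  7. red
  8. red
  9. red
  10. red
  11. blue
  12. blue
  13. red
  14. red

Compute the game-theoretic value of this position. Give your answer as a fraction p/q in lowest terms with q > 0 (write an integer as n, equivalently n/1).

Prefix values for blue blue red red blue blue red red red red blue blue red red via {L|R} + simplicity:
b: Left { 0 }, Right {  } ⇒ simplest 1
bb: Left { 0, 1 }, Right {  } ⇒ simplest 2
bbr: Left { 0, 1 }, Right { 2 } ⇒ simplest 3/2
bbrr: Left { 0, 1 }, Right { 3/2, 2 } ⇒ simplest 5/4
bbrrb: Left { 0, 1, 5/4 }, Right { 3/2, 2 } ⇒ simplest 11/8
bbrrbb: Left { 0, 1, 5/4, 11/8 }, Right { 3/2, 2 } ⇒ simplest 23/16
bbrrbbr: Left { 0, 1, 5/4, 11/8 }, Right { 23/16, 3/2, 2 } ⇒ simplest 45/32
bbrrbbrr: Left { 0, 1, 5/4, 11/8 }, Right { 45/32, 23/16, 3/2, 2 } ⇒ simplest 89/64
bbrrbbrrr: Left { 0, 1, 5/4, 11/8 }, Right { 89/64, 45/32, 23/16, 3/2, 2 } ⇒ simplest 177/128
bbrrbbrrrr: Left { 0, 1, 5/4, 11/8 }, Right { 177/128, 89/64, 45/32, 23/16, 3/2, 2 } ⇒ simplest 353/256
bbrrbbrrrrb: Left { 0, 1, 5/4, 11/8, 353/256 }, Right { 177/128, 89/64, 45/32, 23/16, 3/2, 2 } ⇒ simplest 707/512
bbrrbbrrrrbb: Left { 0, 1, 5/4, 11/8, 353/256, 707/512 }, Right { 177/128, 89/64, 45/32, 23/16, 3/2, 2 } ⇒ simplest 1415/1024
bbrrbbrrrrbbr: Left { 0, 1, 5/4, 11/8, 353/256, 707/512 }, Right { 1415/1024, 177/128, 89/64, 45/32, 23/16, 3/2, 2 } ⇒ simplest 2829/2048
bbrrbbrrrrbbrr: Left { 0, 1, 5/4, 11/8, 353/256, 707/512 }, Right { 2829/2048, 1415/1024, 177/128, 89/64, 45/32, 23/16, 3/2, 2 } ⇒ simplest 5657/4096

5657/4096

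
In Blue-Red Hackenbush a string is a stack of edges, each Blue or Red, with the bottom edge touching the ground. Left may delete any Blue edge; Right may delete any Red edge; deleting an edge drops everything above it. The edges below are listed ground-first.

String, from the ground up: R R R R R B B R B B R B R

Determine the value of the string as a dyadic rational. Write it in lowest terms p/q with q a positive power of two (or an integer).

-1099/256

step 1: add R to get R; options L={  } R={ 0 } gives -1
step 2: add R to get RR; options L={  } R={ -1,0 } gives -2
step 3: add R to get RRR; options L={  } R={ -2,-1,0 } gives -3
step 4: add R to get RRRR; options L={  } R={ -3,-2,-1,0 } gives -4
step 5: add R to get RRRRR; options L={  } R={ -4,-3,-2,-1,0 } gives -5
step 6: add B to get RRRRRB; options L={ -5 } R={ -4,-3,-2,-1,0 } gives -9/2
step 7: add B to get RRRRRBB; options L={ -5,-9/2 } R={ -4,-3,-2,-1,0 } gives -17/4
step 8: add R to get RRRRRBBR; options L={ -5,-9/2 } R={ -17/4,-4,-3,-2,-1,0 } gives -35/8
step 9: add B to get RRRRRBBRB; options L={ -5,-9/2,-35/8 } R={ -17/4,-4,-3,-2,-1,0 } gives -69/16
step 10: add B to get RRRRRBBRBB; options L={ -5,-9/2,-35/8,-69/16 } R={ -17/4,-4,-3,-2,-1,0 } gives -137/32
step 11: add R to get RRRRRBBRBBR; options L={ -5,-9/2,-35/8,-69/16 } R={ -137/32,-17/4,-4,-3,-2,-1,0 } gives -275/64
step 12: add B to get RRRRRBBRBBRB; options L={ -5,-9/2,-35/8,-69/16,-275/64 } R={ -137/32,-17/4,-4,-3,-2,-1,0 } gives -549/128
step 13: add R to get RRRRRBBRBBRBR; options L={ -5,-9/2,-35/8,-69/16,-275/64 } R={ -549/128,-137/32,-17/4,-4,-3,-2,-1,0 } gives -1099/256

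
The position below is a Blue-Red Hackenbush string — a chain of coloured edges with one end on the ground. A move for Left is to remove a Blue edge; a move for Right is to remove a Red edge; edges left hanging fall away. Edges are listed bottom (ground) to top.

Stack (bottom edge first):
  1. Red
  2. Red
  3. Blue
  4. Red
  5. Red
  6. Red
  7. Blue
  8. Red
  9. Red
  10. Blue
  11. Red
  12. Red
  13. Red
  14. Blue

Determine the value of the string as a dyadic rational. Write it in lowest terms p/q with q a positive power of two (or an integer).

Prefix values for Red Red Blue Red Red Red Blue Red Red Blue Red Red Red Blue via {L|R} + simplicity:
1 of 14 · R · max L −∞ · min R 0 -> -1
2 of 14 · RR · max L −∞ · min R -1 -> -2
3 of 14 · RRB · max L -2 · min R -1 -> -3/2
4 of 14 · RRBR · max L -2 · min R -3/2 -> -7/4
5 of 14 · RRBRR · max L -2 · min R -7/4 -> -15/8
6 of 14 · RRBRRR · max L -2 · min R -15/8 -> -31/16
7 of 14 · RRBRRRB · max L -31/16 · min R -15/8 -> -61/32
8 of 14 · RRBRRRBR · max L -31/16 · min R -61/32 -> -123/64
9 of 14 · RRBRRRBRR · max L -31/16 · min R -123/64 -> -247/128
10 of 14 · RRBRRRBRRB · max L -247/128 · min R -123/64 -> -493/256
11 of 14 · RRBRRRBRRBR · max L -247/128 · min R -493/256 -> -987/512
12 of 14 · RRBRRRBRRBRR · max L -247/128 · min R -987/512 -> -1975/1024
13 of 14 · RRBRRRBRRBRRR · max L -247/128 · min R -1975/1024 -> -3951/2048
14 of 14 · RRBRRRBRRBRRRB · max L -3951/2048 · min R -1975/1024 -> -7901/4096

-7901/4096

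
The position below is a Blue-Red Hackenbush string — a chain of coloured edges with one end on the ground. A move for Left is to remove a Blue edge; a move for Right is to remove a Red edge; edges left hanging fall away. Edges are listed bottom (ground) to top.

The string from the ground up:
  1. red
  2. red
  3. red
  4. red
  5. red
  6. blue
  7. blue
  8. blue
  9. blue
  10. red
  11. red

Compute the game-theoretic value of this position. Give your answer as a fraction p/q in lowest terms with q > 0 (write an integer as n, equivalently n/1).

v(r) = { · | 0 } — -1
v(rr) = { · | -1,0 } — -2
v(rrr) = { · | -2,-1,0 } — -3
v(rrrr) = { · | -3,-2,-1,0 } — -4
v(rrrrr) = { · | -4,-3,-2,-1,0 } — -5
v(rrrrrb) = { -5 | -4,-3,-2,-1,0 } — -9/2
v(rrrrrbb) = { -5,-9/2 | -4,-3,-2,-1,0 } — -17/4
v(rrrrrbbb) = { -5,-9/2,-17/4 | -4,-3,-2,-1,0 } — -33/8
v(rrrrrbbbb) = { -5,-9/2,-17/4,-33/8 | -4,-3,-2,-1,0 } — -65/16
v(rrrrrbbbbr) = { -5,-9/2,-17/4,-33/8 | -65/16,-4,-3,-2,-1,0 } — -131/32
v(rrrrrbbbbrr) = { -5,-9/2,-17/4,-33/8 | -131/32,-65/16,-4,-3,-2,-1,0 } — -263/64

-263/64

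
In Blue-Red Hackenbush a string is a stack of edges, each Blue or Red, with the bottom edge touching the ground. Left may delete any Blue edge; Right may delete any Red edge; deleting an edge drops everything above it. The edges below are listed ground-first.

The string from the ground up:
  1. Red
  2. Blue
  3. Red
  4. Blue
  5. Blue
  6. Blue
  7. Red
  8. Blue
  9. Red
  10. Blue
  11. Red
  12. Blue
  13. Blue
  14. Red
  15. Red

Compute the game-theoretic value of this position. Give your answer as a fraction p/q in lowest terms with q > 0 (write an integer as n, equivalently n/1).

Build g(s[:k]) for k = 1..15, string s = Red Blue Red Blue Blue Blue Red Blue Red Blue Red Blue Blue Red Red.
edge 1 of 15 (Red): {  | 0 } = -1
edge 2 of 15 (Blue): { -1 | 0 } = -1/2
edge 3 of 15 (Red): { -1 | -1/2 0 } = -3/4
edge 4 of 15 (Blue): { -1 -3/4 | -1/2 0 } = -5/8
edge 5 of 15 (Blue): { -1 -3/4 -5/8 | -1/2 0 } = -9/16
edge 6 of 15 (Blue): { -1 -3/4 -5/8 -9/16 | -1/2 0 } = -17/32
edge 7 of 15 (Red): { -1 -3/4 -5/8 -9/16 | -17/32 -1/2 0 } = -35/64
edge 8 of 15 (Blue): { -1 -3/4 -5/8 -9/16 -35/64 | -17/32 -1/2 0 } = -69/128
edge 9 of 15 (Red): { -1 -3/4 -5/8 -9/16 -35/64 | -69/128 -17/32 -1/2 0 } = -139/256
edge 10 of 15 (Blue): { -1 -3/4 -5/8 -9/16 -35/64 -139/256 | -69/128 -17/32 -1/2 0 } = -277/512
edge 11 of 15 (Red): { -1 -3/4 -5/8 -9/16 -35/64 -139/256 | -277/512 -69/128 -17/32 -1/2 0 } = -555/1024
edge 12 of 15 (Blue): { -1 -3/4 -5/8 -9/16 -35/64 -139/256 -555/1024 | -277/512 -69/128 -17/32 -1/2 0 } = -1109/2048
edge 13 of 15 (Blue): { -1 -3/4 -5/8 -9/16 -35/64 -139/256 -555/1024 -1109/2048 | -277/512 -69/128 -17/32 -1/2 0 } = -2217/4096
edge 14 of 15 (Red): { -1 -3/4 -5/8 -9/16 -35/64 -139/256 -555/1024 -1109/2048 | -2217/4096 -277/512 -69/128 -17/32 -1/2 0 } = -4435/8192
edge 15 of 15 (Red): { -1 -3/4 -5/8 -9/16 -35/64 -139/256 -555/1024 -1109/2048 | -4435/8192 -2217/4096 -277/512 -69/128 -17/32 -1/2 0 } = -8871/16384

-8871/16384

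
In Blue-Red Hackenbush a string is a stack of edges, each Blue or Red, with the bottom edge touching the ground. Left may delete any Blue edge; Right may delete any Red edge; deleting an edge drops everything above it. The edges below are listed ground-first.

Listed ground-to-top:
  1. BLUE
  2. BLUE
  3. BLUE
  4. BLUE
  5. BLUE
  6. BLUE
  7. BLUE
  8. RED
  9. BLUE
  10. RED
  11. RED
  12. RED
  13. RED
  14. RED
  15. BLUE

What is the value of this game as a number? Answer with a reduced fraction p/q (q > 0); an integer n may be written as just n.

1667/256

Prefix values for BLUE BLUE BLUE BLUE BLUE BLUE BLUE RED BLUE RED RED RED RED RED BLUE via {L|R} + simplicity:
B: Left { 0 }, Right { ∅ } ⇒ simplest 1
BB: Left { 0; 1 }, Right { ∅ } ⇒ simplest 2
BBB: Left { 0; 1; 2 }, Right { ∅ } ⇒ simplest 3
BBBB: Left { 0; 1; 2; 3 }, Right { ∅ } ⇒ simplest 4
BBBBB: Left { 0; 1; 2; 3; 4 }, Right { ∅ } ⇒ simplest 5
BBBBBB: Left { 0; 1; 2; 3; 4; 5 }, Right { ∅ } ⇒ simplest 6
BBBBBBB: Left { 0; 1; 2; 3; 4; 5; 6 }, Right { ∅ } ⇒ simplest 7
BBBBBBBR: Left { 0; 1; 2; 3; 4; 5; 6 }, Right { 7 } ⇒ simplest 13/2
BBBBBBBRB: Left { 0; 1; 2; 3; 4; 5; 6; 13/2 }, Right { 7 } ⇒ simplest 27/4
BBBBBBBRBR: Left { 0; 1; 2; 3; 4; 5; 6; 13/2 }, Right { 27/4; 7 } ⇒ simplest 53/8
BBBBBBBRBRR: Left { 0; 1; 2; 3; 4; 5; 6; 13/2 }, Right { 53/8; 27/4; 7 } ⇒ simplest 105/16
BBBBBBBRBRRR: Left { 0; 1; 2; 3; 4; 5; 6; 13/2 }, Right { 105/16; 53/8; 27/4; 7 } ⇒ simplest 209/32
BBBBBBBRBRRRR: Left { 0; 1; 2; 3; 4; 5; 6; 13/2 }, Right { 209/32; 105/16; 53/8; 27/4; 7 } ⇒ simplest 417/64
BBBBBBBRBRRRRR: Left { 0; 1; 2; 3; 4; 5; 6; 13/2 }, Right { 417/64; 209/32; 105/16; 53/8; 27/4; 7 } ⇒ simplest 833/128
BBBBBBBRBRRRRRB: Left { 0; 1; 2; 3; 4; 5; 6; 13/2; 833/128 }, Right { 417/64; 209/32; 105/16; 53/8; 27/4; 7 } ⇒ simplest 1667/256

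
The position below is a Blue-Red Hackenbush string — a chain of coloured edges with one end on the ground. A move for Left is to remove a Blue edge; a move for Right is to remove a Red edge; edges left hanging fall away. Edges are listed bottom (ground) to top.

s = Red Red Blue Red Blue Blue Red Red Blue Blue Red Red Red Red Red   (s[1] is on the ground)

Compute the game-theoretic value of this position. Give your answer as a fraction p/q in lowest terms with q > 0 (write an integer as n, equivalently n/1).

g(R) = { none | 0 } → -1
g(RR) = { none | -1, 0 } → -2
g(RRB) = { -2 | -1, 0 } → -3/2
g(RRBR) = { -2 | -3/2, -1, 0 } → -7/4
g(RRBRB) = { -2, -7/4 | -3/2, -1, 0 } → -13/8
g(RRBRBB) = { -2, -7/4, -13/8 | -3/2, -1, 0 } → -25/16
g(RRBRBBR) = { -2, -7/4, -13/8 | -25/16, -3/2, -1, 0 } → -51/32
g(RRBRBBRR) = { -2, -7/4, -13/8 | -51/32, -25/16, -3/2, -1, 0 } → -103/64
g(RRBRBBRRB) = { -2, -7/4, -13/8, -103/64 | -51/32, -25/16, -3/2, -1, 0 } → -205/128
g(RRBRBBRRBB) = { -2, -7/4, -13/8, -103/64, -205/128 | -51/32, -25/16, -3/2, -1, 0 } → -409/256
g(RRBRBBRRBBR) = { -2, -7/4, -13/8, -103/64, -205/128 | -409/256, -51/32, -25/16, -3/2, -1, 0 } → -819/512
g(RRBRBBRRBBRR) = { -2, -7/4, -13/8, -103/64, -205/128 | -819/512, -409/256, -51/32, -25/16, -3/2, -1, 0 } → -1639/1024
g(RRBRBBRRBBRRR) = { -2, -7/4, -13/8, -103/64, -205/128 | -1639/1024, -819/512, -409/256, -51/32, -25/16, -3/2, -1, 0 } → -3279/2048
g(RRBRBBRRBBRRRR) = { -2, -7/4, -13/8, -103/64, -205/128 | -3279/2048, -1639/1024, -819/512, -409/256, -51/32, -25/16, -3/2, -1, 0 } → -6559/4096
g(RRBRBBRRBBRRRRR) = { -2, -7/4, -13/8, -103/64, -205/128 | -6559/4096, -3279/2048, -1639/1024, -819/512, -409/256, -51/32, -25/16, -3/2, -1, 0 } → -13119/8192

-13119/8192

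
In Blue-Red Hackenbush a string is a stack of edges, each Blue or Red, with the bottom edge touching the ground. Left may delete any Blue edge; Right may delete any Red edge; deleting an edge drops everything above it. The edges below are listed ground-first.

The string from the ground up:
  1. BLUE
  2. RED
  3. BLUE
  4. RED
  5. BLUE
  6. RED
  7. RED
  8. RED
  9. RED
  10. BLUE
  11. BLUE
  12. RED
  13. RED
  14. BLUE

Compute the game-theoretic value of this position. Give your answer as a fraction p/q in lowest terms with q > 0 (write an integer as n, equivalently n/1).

5171/8192

G(B) = { 0 | (no moves) } => 1
G(BR) = { 0 | 1 } => 1/2
G(BRB) = { 0; 1/2 | 1 } => 3/4
G(BRBR) = { 0; 1/2 | 3/4; 1 } => 5/8
G(BRBRB) = { 0; 1/2; 5/8 | 3/4; 1 } => 11/16
G(BRBRBR) = { 0; 1/2; 5/8 | 11/16; 3/4; 1 } => 21/32
G(BRBRBRR) = { 0; 1/2; 5/8 | 21/32; 11/16; 3/4; 1 } => 41/64
G(BRBRBRRR) = { 0; 1/2; 5/8 | 41/64; 21/32; 11/16; 3/4; 1 } => 81/128
G(BRBRBRRRR) = { 0; 1/2; 5/8 | 81/128; 41/64; 21/32; 11/16; 3/4; 1 } => 161/256
G(BRBRBRRRRB) = { 0; 1/2; 5/8; 161/256 | 81/128; 41/64; 21/32; 11/16; 3/4; 1 } => 323/512
G(BRBRBRRRRBB) = { 0; 1/2; 5/8; 161/256; 323/512 | 81/128; 41/64; 21/32; 11/16; 3/4; 1 } => 647/1024
G(BRBRBRRRRBBR) = { 0; 1/2; 5/8; 161/256; 323/512 | 647/1024; 81/128; 41/64; 21/32; 11/16; 3/4; 1 } => 1293/2048
G(BRBRBRRRRBBRR) = { 0; 1/2; 5/8; 161/256; 323/512 | 1293/2048; 647/1024; 81/128; 41/64; 21/32; 11/16; 3/4; 1 } => 2585/4096
G(BRBRBRRRRBBRRB) = { 0; 1/2; 5/8; 161/256; 323/512; 2585/4096 | 1293/2048; 647/1024; 81/128; 41/64; 21/32; 11/16; 3/4; 1 } => 5171/8192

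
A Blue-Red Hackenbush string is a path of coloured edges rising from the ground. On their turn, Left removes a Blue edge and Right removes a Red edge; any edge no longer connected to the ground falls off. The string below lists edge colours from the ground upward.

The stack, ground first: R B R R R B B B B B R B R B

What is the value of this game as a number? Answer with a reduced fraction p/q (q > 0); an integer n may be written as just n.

-7189/8192

Recurse on prefixes of the 14-edge string R B R R R B B B B B R B R B:
G(R) = { · | 0 } so -1
G(RB) = { -1 | 0 } so -1/2
G(RBR) = { -1 | -1/2, 0 } so -3/4
G(RBRR) = { -1 | -3/4, -1/2, 0 } so -7/8
G(RBRRR) = { -1 | -7/8, -3/4, -1/2, 0 } so -15/16
G(RBRRRB) = { -1, -15/16 | -7/8, -3/4, -1/2, 0 } so -29/32
G(RBRRRBB) = { -1, -15/16, -29/32 | -7/8, -3/4, -1/2, 0 } so -57/64
G(RBRRRBBB) = { -1, -15/16, -29/32, -57/64 | -7/8, -3/4, -1/2, 0 } so -113/128
G(RBRRRBBBB) = { -1, -15/16, -29/32, -57/64, -113/128 | -7/8, -3/4, -1/2, 0 } so -225/256
G(RBRRRBBBBB) = { -1, -15/16, -29/32, -57/64, -113/128, -225/256 | -7/8, -3/4, -1/2, 0 } so -449/512
G(RBRRRBBBBBR) = { -1, -15/16, -29/32, -57/64, -113/128, -225/256 | -449/512, -7/8, -3/4, -1/2, 0 } so -899/1024
G(RBRRRBBBBBRB) = { -1, -15/16, -29/32, -57/64, -113/128, -225/256, -899/1024 | -449/512, -7/8, -3/4, -1/2, 0 } so -1797/2048
G(RBRRRBBBBBRBR) = { -1, -15/16, -29/32, -57/64, -113/128, -225/256, -899/1024 | -1797/2048, -449/512, -7/8, -3/4, -1/2, 0 } so -3595/4096
G(RBRRRBBBBBRBRB) = { -1, -15/16, -29/32, -57/64, -113/128, -225/256, -899/1024, -3595/4096 | -1797/2048, -449/512, -7/8, -3/4, -1/2, 0 } so -7189/8192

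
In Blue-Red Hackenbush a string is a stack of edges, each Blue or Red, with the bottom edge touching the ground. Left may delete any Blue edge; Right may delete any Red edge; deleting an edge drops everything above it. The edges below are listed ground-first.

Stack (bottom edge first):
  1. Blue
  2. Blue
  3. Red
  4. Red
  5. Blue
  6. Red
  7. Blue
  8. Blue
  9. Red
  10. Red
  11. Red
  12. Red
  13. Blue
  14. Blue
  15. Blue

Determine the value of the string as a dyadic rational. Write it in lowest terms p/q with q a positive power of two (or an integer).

Prefix values for Blue Blue Red Red Blue Red Blue Blue Red Red Red Red Blue Blue Blue via {L|R} + simplicity:
val_1 [B]  L=[0]  R=[]  gives 1
val_2 [BB]  L=[0,1]  R=[]  gives 2
val_3 [BBR]  L=[0,1]  R=[2]  gives 3/2
val_4 [BBRR]  L=[0,1]  R=[3/2,2]  gives 5/4
val_5 [BBRRB]  L=[0,1,5/4]  R=[3/2,2]  gives 11/8
val_6 [BBRRBR]  L=[0,1,5/4]  R=[11/8,3/2,2]  gives 21/16
val_7 [BBRRBRB]  L=[0,1,5/4,21/16]  R=[11/8,3/2,2]  gives 43/32
val_8 [BBRRBRBB]  L=[0,1,5/4,21/16,43/32]  R=[11/8,3/2,2]  gives 87/64
val_9 [BBRRBRBBR]  L=[0,1,5/4,21/16,43/32]  R=[87/64,11/8,3/2,2]  gives 173/128
val_10 [BBRRBRBBRR]  L=[0,1,5/4,21/16,43/32]  R=[173/128,87/64,11/8,3/2,2]  gives 345/256
val_11 [BBRRBRBBRRR]  L=[0,1,5/4,21/16,43/32]  R=[345/256,173/128,87/64,11/8,3/2,2]  gives 689/512
val_12 [BBRRBRBBRRRR]  L=[0,1,5/4,21/16,43/32]  R=[689/512,345/256,173/128,87/64,11/8,3/2,2]  gives 1377/1024
val_13 [BBRRBRBBRRRRB]  L=[0,1,5/4,21/16,43/32,1377/1024]  R=[689/512,345/256,173/128,87/64,11/8,3/2,2]  gives 2755/2048
val_14 [BBRRBRBBRRRRBB]  L=[0,1,5/4,21/16,43/32,1377/1024,2755/2048]  R=[689/512,345/256,173/128,87/64,11/8,3/2,2]  gives 5511/4096
val_15 [BBRRBRBBRRRRBBB]  L=[0,1,5/4,21/16,43/32,1377/1024,2755/2048,5511/4096]  R=[689/512,345/256,173/128,87/64,11/8,3/2,2]  gives 11023/8192

11023/8192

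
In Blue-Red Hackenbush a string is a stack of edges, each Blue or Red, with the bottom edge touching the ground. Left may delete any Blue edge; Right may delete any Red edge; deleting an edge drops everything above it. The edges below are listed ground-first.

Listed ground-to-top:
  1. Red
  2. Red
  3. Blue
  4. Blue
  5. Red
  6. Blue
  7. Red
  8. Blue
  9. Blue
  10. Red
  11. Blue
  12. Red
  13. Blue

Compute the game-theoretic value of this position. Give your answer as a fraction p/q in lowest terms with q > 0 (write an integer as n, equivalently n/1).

Build G(s[:k]) for k = 1..13, string s = Red Red Blue Blue Red Blue Red Blue Blue Red Blue Red Blue.
G(R) = { — | 0 } ⇒ -1
G(RR) = { — | -1, 0 } ⇒ -2
G(RRB) = { -2 | -1, 0 } ⇒ -3/2
G(RRBB) = { -2, -3/2 | -1, 0 } ⇒ -5/4
G(RRBBR) = { -2, -3/2 | -5/4, -1, 0 } ⇒ -11/8
G(RRBBRB) = { -2, -3/2, -11/8 | -5/4, -1, 0 } ⇒ -21/16
G(RRBBRBR) = { -2, -3/2, -11/8 | -21/16, -5/4, -1, 0 } ⇒ -43/32
G(RRBBRBRB) = { -2, -3/2, -11/8, -43/32 | -21/16, -5/4, -1, 0 } ⇒ -85/64
G(RRBBRBRBB) = { -2, -3/2, -11/8, -43/32, -85/64 | -21/16, -5/4, -1, 0 } ⇒ -169/128
G(RRBBRBRBBR) = { -2, -3/2, -11/8, -43/32, -85/64 | -169/128, -21/16, -5/4, -1, 0 } ⇒ -339/256
G(RRBBRBRBBRB) = { -2, -3/2, -11/8, -43/32, -85/64, -339/256 | -169/128, -21/16, -5/4, -1, 0 } ⇒ -677/512
G(RRBBRBRBBRBR) = { -2, -3/2, -11/8, -43/32, -85/64, -339/256 | -677/512, -169/128, -21/16, -5/4, -1, 0 } ⇒ -1355/1024
G(RRBBRBRBBRBRB) = { -2, -3/2, -11/8, -43/32, -85/64, -339/256, -1355/1024 | -677/512, -169/128, -21/16, -5/4, -1, 0 } ⇒ -2709/2048

-2709/2048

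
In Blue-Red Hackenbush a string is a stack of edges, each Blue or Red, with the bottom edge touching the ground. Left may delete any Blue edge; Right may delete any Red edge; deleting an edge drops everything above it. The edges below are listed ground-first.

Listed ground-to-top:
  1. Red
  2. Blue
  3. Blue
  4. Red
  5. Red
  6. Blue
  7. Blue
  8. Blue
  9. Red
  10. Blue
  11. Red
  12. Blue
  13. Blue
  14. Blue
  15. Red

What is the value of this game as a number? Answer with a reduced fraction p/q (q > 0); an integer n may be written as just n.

R: Left { · }, Right { 0 } => simplest -1
RB: Left { -1 }, Right { 0 } => simplest -1/2
RBB: Left { -1; -1/2 }, Right { 0 } => simplest -1/4
RBBR: Left { -1; -1/2 }, Right { -1/4; 0 } => simplest -3/8
RBBRR: Left { -1; -1/2 }, Right { -3/8; -1/4; 0 } => simplest -7/16
RBBRRB: Left { -1; -1/2; -7/16 }, Right { -3/8; -1/4; 0 } => simplest -13/32
RBBRRBB: Left { -1; -1/2; -7/16; -13/32 }, Right { -3/8; -1/4; 0 } => simplest -25/64
RBBRRBBB: Left { -1; -1/2; -7/16; -13/32; -25/64 }, Right { -3/8; -1/4; 0 } => simplest -49/128
RBBRRBBBR: Left { -1; -1/2; -7/16; -13/32; -25/64 }, Right { -49/128; -3/8; -1/4; 0 } => simplest -99/256
RBBRRBBBRB: Left { -1; -1/2; -7/16; -13/32; -25/64; -99/256 }, Right { -49/128; -3/8; -1/4; 0 } => simplest -197/512
RBBRRBBBRBR: Left { -1; -1/2; -7/16; -13/32; -25/64; -99/256 }, Right { -197/512; -49/128; -3/8; -1/4; 0 } => simplest -395/1024
RBBRRBBBRBRB: Left { -1; -1/2; -7/16; -13/32; -25/64; -99/256; -395/1024 }, Right { -197/512; -49/128; -3/8; -1/4; 0 } => simplest -789/2048
RBBRRBBBRBRBB: Left { -1; -1/2; -7/16; -13/32; -25/64; -99/256; -395/1024; -789/2048 }, Right { -197/512; -49/128; -3/8; -1/4; 0 } => simplest -1577/4096
RBBRRBBBRBRBBB: Left { -1; -1/2; -7/16; -13/32; -25/64; -99/256; -395/1024; -789/2048; -1577/4096 }, Right { -197/512; -49/128; -3/8; -1/4; 0 } => simplest -3153/8192
RBBRRBBBRBRBBBR: Left { -1; -1/2; -7/16; -13/32; -25/64; -99/256; -395/1024; -789/2048; -1577/4096 }, Right { -3153/8192; -197/512; -49/128; -3/8; -1/4; 0 } => simplest -6307/16384

-6307/16384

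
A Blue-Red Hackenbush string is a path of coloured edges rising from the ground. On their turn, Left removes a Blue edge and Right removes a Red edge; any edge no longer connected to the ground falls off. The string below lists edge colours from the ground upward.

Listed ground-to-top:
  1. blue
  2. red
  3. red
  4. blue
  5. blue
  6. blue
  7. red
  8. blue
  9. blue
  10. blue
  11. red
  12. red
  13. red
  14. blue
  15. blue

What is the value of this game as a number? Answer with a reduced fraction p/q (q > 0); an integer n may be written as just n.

Build G(s[:k]) for k = 1..15, string s = blue red red blue blue blue red blue blue blue red red red blue blue.
step 1: add blue to get b; options L={ 0 } R={ ∅ } → 1
step 2: add red to get br; options L={ 0 } R={ 1 } → 1/2
step 3: add red to get brr; options L={ 0 } R={ 1/2 1 } → 1/4
step 4: add blue to get brrb; options L={ 0 1/4 } R={ 1/2 1 } → 3/8
step 5: add blue to get brrbb; options L={ 0 1/4 3/8 } R={ 1/2 1 } → 7/16
step 6: add blue to get brrbbb; options L={ 0 1/4 3/8 7/16 } R={ 1/2 1 } → 15/32
step 7: add red to get brrbbbr; options L={ 0 1/4 3/8 7/16 } R={ 15/32 1/2 1 } → 29/64
step 8: add blue to get brrbbbrb; options L={ 0 1/4 3/8 7/16 29/64 } R={ 15/32 1/2 1 } → 59/128
step 9: add blue to get brrbbbrbb; options L={ 0 1/4 3/8 7/16 29/64 59/128 } R={ 15/32 1/2 1 } → 119/256
step 10: add blue to get brrbbbrbbb; options L={ 0 1/4 3/8 7/16 29/64 59/128 119/256 } R={ 15/32 1/2 1 } → 239/512
step 11: add red to get brrbbbrbbbr; options L={ 0 1/4 3/8 7/16 29/64 59/128 119/256 } R={ 239/512 15/32 1/2 1 } → 477/1024
step 12: add red to get brrbbbrbbbrr; options L={ 0 1/4 3/8 7/16 29/64 59/128 119/256 } R={ 477/1024 239/512 15/32 1/2 1 } → 953/2048
step 13: add red to get brrbbbrbbbrrr; options L={ 0 1/4 3/8 7/16 29/64 59/128 119/256 } R={ 953/2048 477/1024 239/512 15/32 1/2 1 } → 1905/4096
step 14: add blue to get brrbbbrbbbrrrb; options L={ 0 1/4 3/8 7/16 29/64 59/128 119/256 1905/4096 } R={ 953/2048 477/1024 239/512 15/32 1/2 1 } → 3811/8192
step 15: add blue to get brrbbbrbbbrrrbb; options L={ 0 1/4 3/8 7/16 29/64 59/128 119/256 1905/4096 3811/8192 } R={ 953/2048 477/1024 239/512 15/32 1/2 1 } → 7623/16384

7623/16384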